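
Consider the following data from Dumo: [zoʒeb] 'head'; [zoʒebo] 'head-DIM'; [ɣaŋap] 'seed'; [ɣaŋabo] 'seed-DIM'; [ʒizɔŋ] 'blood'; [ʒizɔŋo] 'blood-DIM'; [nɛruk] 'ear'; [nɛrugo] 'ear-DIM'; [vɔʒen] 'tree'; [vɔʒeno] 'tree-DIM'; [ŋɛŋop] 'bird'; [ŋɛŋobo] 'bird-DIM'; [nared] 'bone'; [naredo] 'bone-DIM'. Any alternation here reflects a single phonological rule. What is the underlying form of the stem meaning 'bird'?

In [ŋɛŋop] and [ŋɛŋobo] the final segment of 'bird' alternates: [p] ~ [b].
But 'head' keeps [b] in both environments ([zoʒeb], [zoʒebo]), so there is no rule changing /b/ to [p] in isolation.
The alternation reflects intervocalic voicing: voiceless stops become voiced between vowels. /p/ is underlying.
The underlying form of 'bird' is therefore /ŋɛŋop/.

/ŋɛŋop/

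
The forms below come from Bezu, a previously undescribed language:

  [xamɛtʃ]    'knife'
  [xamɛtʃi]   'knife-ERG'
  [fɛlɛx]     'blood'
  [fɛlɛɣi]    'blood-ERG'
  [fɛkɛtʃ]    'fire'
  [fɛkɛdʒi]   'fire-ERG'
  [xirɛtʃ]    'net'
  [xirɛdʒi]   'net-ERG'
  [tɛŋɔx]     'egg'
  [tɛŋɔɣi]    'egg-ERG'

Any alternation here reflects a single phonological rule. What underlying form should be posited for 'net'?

/xirɛdʒ/

'net' shows [tʃ] ~ [dʒ] at the end of the stem ([xirɛtʃ] vs [xirɛdʒi]).
Compare 'knife', with invariant [tʃ] in [xamɛtʃ] and [xamɛtʃi]: an analysis with underlying /tʃ/ and a rule producing [dʒ] before the ERG suffix would wrongly predict alternation here too.
The underlying segment must be /dʒ/; voiced obstruents become voiceless word-finally, yielding [tʃ] there.
Hence 'net' is /xirɛdʒ/ underlyingly.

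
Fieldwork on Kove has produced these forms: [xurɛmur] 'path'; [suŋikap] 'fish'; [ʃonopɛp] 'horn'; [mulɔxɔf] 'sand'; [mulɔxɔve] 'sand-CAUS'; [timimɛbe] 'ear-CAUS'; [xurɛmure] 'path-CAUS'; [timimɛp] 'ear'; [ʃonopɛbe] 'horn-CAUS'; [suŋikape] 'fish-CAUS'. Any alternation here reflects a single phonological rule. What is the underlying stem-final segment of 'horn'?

'horn' shows [b] ~ [p] at the end of the stem ([ʃonopɛbe] vs [ʃonopɛp]).
Compare 'fish', with invariant [p] in [suŋikape] and [suŋikap]: an analysis with underlying /p/ and a rule producing [b] before the CAUS suffix would wrongly predict alternation here too.
So /b/ is underlying, and a rule of word-final obstruent devoicing — voiced obstruents become voiceless word-finally — gives [p].

/b/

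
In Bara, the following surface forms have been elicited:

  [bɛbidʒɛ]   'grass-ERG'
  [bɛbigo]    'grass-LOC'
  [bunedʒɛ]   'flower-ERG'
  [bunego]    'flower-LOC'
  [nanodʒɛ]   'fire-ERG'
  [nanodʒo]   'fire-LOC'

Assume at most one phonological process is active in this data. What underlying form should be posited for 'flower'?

/buneg/

In [bunedʒɛ] and [bunego] the final segment of 'flower' alternates: [dʒ] ~ [g].
If /dʒ/ were underlying and a rule turned it into [g] before the LOC suffix, 'fire' would also alternate; but it has [dʒ] in both [nanodʒɛ] and [nanodʒo].
The alternation reflects palatalization before a front vowel: /g/ becomes palato-alveolar [dʒ] before a front vowel. /g/ is underlying.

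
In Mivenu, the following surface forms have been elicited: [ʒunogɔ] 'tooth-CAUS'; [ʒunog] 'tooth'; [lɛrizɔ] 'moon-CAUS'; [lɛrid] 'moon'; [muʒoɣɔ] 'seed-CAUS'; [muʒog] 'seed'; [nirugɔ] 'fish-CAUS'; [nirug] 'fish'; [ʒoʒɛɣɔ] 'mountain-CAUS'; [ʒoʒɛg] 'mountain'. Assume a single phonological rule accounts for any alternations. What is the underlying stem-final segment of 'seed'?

/ɣ/

'seed' shows [ɣ] ~ [g] at the end of the stem ([muʒoɣɔ] vs [muʒog]).
The stem 'fish' ([nirugɔ], [nirug]) shows [g] unchanged in both environments, so [g] cannot be basic with [ɣ] derived before the CAUS suffix.
The underlying segment must be /ɣ/; voiced fricatives become stops word-finally, yielding [g] there.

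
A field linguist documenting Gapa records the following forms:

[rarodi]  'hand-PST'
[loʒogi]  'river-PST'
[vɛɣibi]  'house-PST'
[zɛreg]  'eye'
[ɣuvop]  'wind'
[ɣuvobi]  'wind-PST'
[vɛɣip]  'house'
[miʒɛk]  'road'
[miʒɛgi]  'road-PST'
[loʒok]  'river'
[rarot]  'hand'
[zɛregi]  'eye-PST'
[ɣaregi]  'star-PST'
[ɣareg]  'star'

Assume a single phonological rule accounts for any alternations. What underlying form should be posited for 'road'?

In [miʒɛk] and [miʒɛgi] the final segment of 'road' alternates: [k] ~ [g].
But 'eye' keeps [g] in both environments ([zɛreg], [zɛregi]), so there is no rule changing /g/ to [k] in isolation.
Therefore /k/ is basic and [g] is derived by intervocalic voicing (voiceless stops become voiced between vowels).

/miʒɛk/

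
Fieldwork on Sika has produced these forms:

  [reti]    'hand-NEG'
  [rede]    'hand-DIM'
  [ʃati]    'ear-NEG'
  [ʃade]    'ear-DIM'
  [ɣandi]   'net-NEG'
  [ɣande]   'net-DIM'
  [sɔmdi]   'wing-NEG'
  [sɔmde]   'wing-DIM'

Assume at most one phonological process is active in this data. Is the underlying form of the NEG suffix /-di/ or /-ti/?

The NEG suffix surfaces as [-di] and [-ti], depending on the final segment of the stem.
By contrast the DIM suffix keeps its initial [d] throughout — that segment must be underlying.
The NEG suffix is therefore /-ti/ underlyingly, with post-nasal voicing: voiceless stops become voiced after a nasal.

/-ti/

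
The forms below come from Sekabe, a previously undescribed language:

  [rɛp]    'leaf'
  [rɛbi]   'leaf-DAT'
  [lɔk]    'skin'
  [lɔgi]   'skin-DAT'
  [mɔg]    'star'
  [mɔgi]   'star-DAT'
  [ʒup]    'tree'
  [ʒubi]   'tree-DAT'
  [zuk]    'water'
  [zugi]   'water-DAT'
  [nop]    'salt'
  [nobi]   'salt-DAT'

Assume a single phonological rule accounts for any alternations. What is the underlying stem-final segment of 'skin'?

'skin' shows [k] ~ [g] at the end of the stem ([lɔk] vs [lɔgi]).
The stem 'star' ([mɔg], [mɔgi]) shows [g] unchanged in both environments, so [g] cannot be basic with [k] derived in isolation.
The alternation reflects intervocalic voicing: voiceless stops become voiced between vowels. /k/ is underlying.

/k/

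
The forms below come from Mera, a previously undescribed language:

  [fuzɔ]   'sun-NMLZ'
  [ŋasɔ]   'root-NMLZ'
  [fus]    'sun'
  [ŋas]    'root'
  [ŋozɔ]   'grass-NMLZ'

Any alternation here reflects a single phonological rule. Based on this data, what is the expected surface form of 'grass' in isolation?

The root 'sun' surfaces as [fuzɔ] and [fus], with a stem-final [z] ~ [s] alternation.
But 'root' keeps [s] in both environments ([ŋasɔ], [ŋas]), so there is no rule changing /s/ to [z] before the NMLZ suffix.
The underlying segment must be /z/; voiced obstruents become voiceless word-finally, yielding [s] there.
The one attested form of 'grass', [ŋozɔ], shows underlying /ŋoz/. Applying the same rule word-finally gives [ŋos].

[ŋos]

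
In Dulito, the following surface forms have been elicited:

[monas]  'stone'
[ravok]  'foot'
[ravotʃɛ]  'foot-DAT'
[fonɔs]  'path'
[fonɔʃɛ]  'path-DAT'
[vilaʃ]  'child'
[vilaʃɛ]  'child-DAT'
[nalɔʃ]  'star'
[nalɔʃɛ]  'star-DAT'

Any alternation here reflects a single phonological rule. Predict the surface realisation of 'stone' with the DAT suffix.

[monaʃɛ]

The stem for 'path' ends in [s] in [fonɔs] but [ʃ] in [fonɔʃɛ].
If /ʃ/ were underlying and a rule turned it into [s] in isolation, 'star' would also alternate; but it has [ʃ] in both [nalɔʃ] and [nalɔʃɛ].
The alternation reflects palatalization before a front vowel: /k/ and /s/ become palato-alveolar [tʃ] and [ʃ] before a front vowel. /s/ is underlying.
From [monas] the stem 'stone' is /monas/; before a front vowel this yields [monaʃɛ].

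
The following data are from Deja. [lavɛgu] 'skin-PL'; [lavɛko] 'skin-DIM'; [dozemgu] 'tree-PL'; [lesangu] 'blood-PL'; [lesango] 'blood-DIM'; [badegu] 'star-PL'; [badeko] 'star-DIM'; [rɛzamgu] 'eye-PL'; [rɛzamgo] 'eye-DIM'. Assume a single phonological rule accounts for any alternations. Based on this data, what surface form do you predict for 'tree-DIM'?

[dozemgo]

The DIM morpheme has two allomorphs, [-go] and [-ko].
The PL suffix, which begins with [g], is invariant after every stem; so [g] is not altered by any rule here.
So the underlying form is /-ko/, and voiceless stops become voiced after a nasal.
After 'tree', which ends in a nasal, the suffix surfaces as [-go], giving [dozemgo].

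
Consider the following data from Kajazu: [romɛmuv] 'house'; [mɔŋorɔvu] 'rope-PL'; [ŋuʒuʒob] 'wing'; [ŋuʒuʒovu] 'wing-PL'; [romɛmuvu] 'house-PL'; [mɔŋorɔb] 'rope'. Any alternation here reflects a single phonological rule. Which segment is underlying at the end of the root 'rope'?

The stem for 'rope' ends in [b] in [mɔŋorɔb] but [v] in [mɔŋorɔvu].
Compare 'house', with invariant [v] in [romɛmuv] and [romɛmuvu]: an analysis with underlying /v/ and a rule producing [b] in isolation would wrongly predict alternation here too.
The alternation reflects intervocalic spirantization: voiced stops become fricatives between vowels. /b/ is underlying.

/b/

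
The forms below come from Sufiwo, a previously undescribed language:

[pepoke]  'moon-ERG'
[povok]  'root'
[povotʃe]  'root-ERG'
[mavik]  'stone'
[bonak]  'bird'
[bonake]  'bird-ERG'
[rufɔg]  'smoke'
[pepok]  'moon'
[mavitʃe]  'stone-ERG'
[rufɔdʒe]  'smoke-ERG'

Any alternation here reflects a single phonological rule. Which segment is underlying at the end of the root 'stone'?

The root 'stone' surfaces as [mavitʃe] and [mavik], with a stem-final [tʃ] ~ [k] alternation.
Compare 'moon', with invariant [k] in [pepoke] and [pepok]: an analysis with underlying /k/ and a rule producing [tʃ] before the ERG suffix would wrongly predict alternation here too.
The underlying segment must be /tʃ/; palato-alveolar /tʃ/ and /dʒ/ become [k] and [g] when no front vowel follows, yielding [k] there.

/tʃ/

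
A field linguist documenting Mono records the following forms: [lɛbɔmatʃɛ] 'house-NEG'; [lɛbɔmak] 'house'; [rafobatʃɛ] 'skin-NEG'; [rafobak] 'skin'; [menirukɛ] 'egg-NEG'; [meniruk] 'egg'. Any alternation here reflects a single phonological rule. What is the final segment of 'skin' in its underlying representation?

/tʃ/

'skin' shows [tʃ] ~ [k] at the end of the stem ([rafobatʃɛ] vs [rafobak]).
The stem 'egg' ([menirukɛ], [meniruk]) shows [k] unchanged in both environments, so [k] cannot be basic with [tʃ] derived before the NEG suffix.
Therefore /tʃ/ is basic and [k] is derived by depalatalization (palato-alveolar /tʃ/ becomes [k] when no front vowel follows).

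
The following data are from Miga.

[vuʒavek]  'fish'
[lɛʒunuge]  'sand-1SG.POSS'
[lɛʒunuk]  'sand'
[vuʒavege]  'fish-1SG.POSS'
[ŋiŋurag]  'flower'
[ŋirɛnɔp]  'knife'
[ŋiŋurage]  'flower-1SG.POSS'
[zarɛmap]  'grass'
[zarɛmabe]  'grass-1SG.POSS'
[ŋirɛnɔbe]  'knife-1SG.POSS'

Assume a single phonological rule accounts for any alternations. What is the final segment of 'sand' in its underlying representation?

/k/

'sand' shows [g] ~ [k] at the end of the stem ([lɛʒunuge] vs [lɛʒunuk]).
But 'flower' keeps [g] in both environments ([ŋiŋurage], [ŋiŋurag]), so there is no rule changing /g/ to [k] in isolation.
Therefore /k/ is basic and [g] is derived by intervocalic voicing (voiceless stops become voiced between vowels).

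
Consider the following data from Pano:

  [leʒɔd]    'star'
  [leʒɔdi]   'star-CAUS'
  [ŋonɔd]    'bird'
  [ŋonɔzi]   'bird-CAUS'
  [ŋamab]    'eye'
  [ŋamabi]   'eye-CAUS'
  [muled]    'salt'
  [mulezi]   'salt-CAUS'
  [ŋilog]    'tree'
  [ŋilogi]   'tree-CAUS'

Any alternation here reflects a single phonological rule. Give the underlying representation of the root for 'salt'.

In [muled] and [mulezi] the final segment of 'salt' alternates: [d] ~ [z].
If /d/ were underlying and a rule turned it into [z] before the CAUS suffix, 'star' would also alternate; but it has [d] in both [leʒɔd] and [leʒɔdi].
Therefore /z/ is basic and [d] is derived by word-final hardening (voiced fricatives become stops word-finally).
Hence 'salt' is /mulez/ underlyingly.

/mulez/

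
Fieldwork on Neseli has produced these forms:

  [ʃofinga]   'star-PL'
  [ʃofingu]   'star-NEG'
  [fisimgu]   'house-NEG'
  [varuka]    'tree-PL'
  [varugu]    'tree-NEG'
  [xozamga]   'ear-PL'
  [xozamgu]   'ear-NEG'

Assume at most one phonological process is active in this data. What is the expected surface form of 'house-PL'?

The PL suffix surfaces as [-ga] and [-ka], depending on the final segment of the stem.
The NEG suffix, which begins with [g], is invariant after every stem; so [g] is not altered by any rule here.
The PL suffix is therefore /-ka/ underlyingly, with post-nasal voicing: voiceless stops become voiced after a nasal.
After 'house', which ends in a nasal, the suffix surfaces as [-ga], giving [fisimga].

[fisimga]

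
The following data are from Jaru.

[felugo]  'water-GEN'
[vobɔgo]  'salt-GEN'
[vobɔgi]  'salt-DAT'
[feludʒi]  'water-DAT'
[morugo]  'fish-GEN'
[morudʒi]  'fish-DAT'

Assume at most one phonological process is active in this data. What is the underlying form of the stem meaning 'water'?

/feludʒ/

The root 'water' surfaces as [felugo] and [feludʒi], with a stem-final [g] ~ [dʒ] alternation.
The stem 'salt' ([vobɔgo], [vobɔgi]) shows [g] unchanged in both environments, so [g] cannot be basic with [dʒ] derived before the DAT suffix.
The underlying segment must be /dʒ/; palato-alveolar /dʒ/ becomes [g] when no front vowel follows, yielding [g] there.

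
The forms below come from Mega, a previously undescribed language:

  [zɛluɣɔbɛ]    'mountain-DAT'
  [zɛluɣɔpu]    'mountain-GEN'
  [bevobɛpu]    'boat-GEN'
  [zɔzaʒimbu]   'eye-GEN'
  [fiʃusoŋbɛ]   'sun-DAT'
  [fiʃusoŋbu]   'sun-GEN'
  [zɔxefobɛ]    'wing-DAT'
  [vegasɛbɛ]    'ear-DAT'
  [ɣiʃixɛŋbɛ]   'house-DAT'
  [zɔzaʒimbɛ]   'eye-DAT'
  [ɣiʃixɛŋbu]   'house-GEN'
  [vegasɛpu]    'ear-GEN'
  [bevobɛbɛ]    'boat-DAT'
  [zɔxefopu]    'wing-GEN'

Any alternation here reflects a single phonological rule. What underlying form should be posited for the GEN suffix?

The GEN morpheme has two allomorphs, [-bu] and [-pu].
The DAT suffix, which begins with [b], is invariant after every stem; so [b] is not altered by any rule here.
So the underlying form is /-pu/, and voiceless stops become voiced after a nasal.

/-pu/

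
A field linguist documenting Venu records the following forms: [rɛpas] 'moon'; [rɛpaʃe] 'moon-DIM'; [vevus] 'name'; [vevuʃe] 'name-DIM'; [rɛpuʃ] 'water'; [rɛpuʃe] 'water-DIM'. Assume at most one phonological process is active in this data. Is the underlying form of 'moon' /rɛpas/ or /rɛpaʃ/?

The root 'moon' surfaces as [rɛpas] and [rɛpaʃe], with a stem-final [s] ~ [ʃ] alternation.
If /ʃ/ were underlying and a rule turned it into [s] in isolation, 'water' would also alternate; but it has [ʃ] in both [rɛpuʃ] and [rɛpuʃe].
The underlying segment must be /s/; /s/ becomes palato-alveolar [ʃ] before a front vowel, yielding [ʃ] there.

/rɛpas/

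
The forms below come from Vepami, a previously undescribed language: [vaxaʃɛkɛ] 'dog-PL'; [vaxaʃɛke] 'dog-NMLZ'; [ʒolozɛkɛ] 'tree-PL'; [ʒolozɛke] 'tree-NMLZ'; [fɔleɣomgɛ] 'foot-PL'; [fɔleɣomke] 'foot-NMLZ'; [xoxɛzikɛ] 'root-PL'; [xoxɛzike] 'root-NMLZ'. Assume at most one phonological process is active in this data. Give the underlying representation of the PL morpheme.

The PL morpheme has two allomorphs, [-gɛ] and [-kɛ].
By contrast the NMLZ suffix keeps its initial [k] throughout — that segment must be underlying.
The PL suffix is therefore /-gɛ/ underlyingly, with post-vocalic devoicing: voiced stops become voiceless after a vowel.

/-gɛ/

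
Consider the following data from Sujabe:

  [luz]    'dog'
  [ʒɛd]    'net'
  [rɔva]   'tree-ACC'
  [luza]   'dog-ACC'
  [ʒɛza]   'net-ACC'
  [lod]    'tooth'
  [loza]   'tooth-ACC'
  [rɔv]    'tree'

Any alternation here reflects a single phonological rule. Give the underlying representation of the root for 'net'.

'net' shows [d] ~ [z] at the end of the stem ([ʒɛd] vs [ʒɛza]).
The stem 'dog' ([luz], [luza]) shows [z] unchanged in both environments, so [z] cannot be basic with [d] derived in isolation.
The alternation reflects intervocalic spirantization: voiced stops become fricatives between vowels. /d/ is underlying.
Hence 'net' is /ʒɛd/ underlyingly.

/ʒɛd/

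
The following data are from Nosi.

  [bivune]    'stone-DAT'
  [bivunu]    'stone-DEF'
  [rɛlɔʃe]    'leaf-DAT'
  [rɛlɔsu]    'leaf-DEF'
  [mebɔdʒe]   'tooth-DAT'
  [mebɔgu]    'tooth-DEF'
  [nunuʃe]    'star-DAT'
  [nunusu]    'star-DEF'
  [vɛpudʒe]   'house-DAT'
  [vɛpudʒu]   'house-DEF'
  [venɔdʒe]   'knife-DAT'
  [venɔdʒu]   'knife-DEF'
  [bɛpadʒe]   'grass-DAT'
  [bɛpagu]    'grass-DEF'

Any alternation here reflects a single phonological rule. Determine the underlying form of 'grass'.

In [bɛpadʒe] and [bɛpagu] the final segment of 'grass' alternates: [dʒ] ~ [g].
But 'knife' keeps [dʒ] in both environments ([venɔdʒe], [venɔdʒu]), so there is no rule changing /dʒ/ to [g] before the DEF suffix.
So /g/ is underlying, and a rule of palatalization before a front vowel — /g/ and /s/ become palato-alveolar [dʒ] and [ʃ] before a front vowel — gives [dʒ].

/bɛpag/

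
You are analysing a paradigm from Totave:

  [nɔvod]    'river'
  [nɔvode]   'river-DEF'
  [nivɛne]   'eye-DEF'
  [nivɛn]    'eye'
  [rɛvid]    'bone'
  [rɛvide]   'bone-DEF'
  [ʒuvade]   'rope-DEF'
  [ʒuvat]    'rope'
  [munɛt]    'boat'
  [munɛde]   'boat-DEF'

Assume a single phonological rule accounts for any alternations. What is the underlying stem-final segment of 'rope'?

'rope' shows [t] ~ [d] at the end of the stem ([ʒuvat] vs [ʒuvade]).
If /d/ were underlying and a rule turned it into [t] in isolation, 'bone' would also alternate; but it has [d] in both [rɛvid] and [rɛvide].
Therefore /t/ is basic and [d] is derived by intervocalic voicing (voiceless stops become voiced between vowels).

/t/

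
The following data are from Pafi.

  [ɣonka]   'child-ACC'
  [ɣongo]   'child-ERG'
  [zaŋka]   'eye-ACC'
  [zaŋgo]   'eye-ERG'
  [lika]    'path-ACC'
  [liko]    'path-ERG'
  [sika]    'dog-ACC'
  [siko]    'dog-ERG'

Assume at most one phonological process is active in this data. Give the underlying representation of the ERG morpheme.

/-go/

The ERG suffix surfaces as [-go] and [-ko], depending on the final segment of the stem.
By contrast the ACC suffix keeps its initial [k] throughout — that segment must be underlying.
The ERG suffix is therefore /-go/ underlyingly, with post-vocalic devoicing: voiced stops become voiceless after a vowel.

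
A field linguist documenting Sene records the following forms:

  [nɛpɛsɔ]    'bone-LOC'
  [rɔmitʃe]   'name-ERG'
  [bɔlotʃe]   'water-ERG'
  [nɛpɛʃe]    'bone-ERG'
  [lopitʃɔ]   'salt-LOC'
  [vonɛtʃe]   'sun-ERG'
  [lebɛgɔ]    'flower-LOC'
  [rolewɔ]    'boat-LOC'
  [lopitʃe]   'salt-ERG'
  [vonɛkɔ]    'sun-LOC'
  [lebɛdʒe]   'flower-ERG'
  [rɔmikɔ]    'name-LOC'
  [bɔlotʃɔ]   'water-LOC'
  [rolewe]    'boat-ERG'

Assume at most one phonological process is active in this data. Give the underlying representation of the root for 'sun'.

The root 'sun' surfaces as [vonɛkɔ] and [vonɛtʃe], with a stem-final [k] ~ [tʃ] alternation.
The stem 'water' ([bɔlotʃɔ], [bɔlotʃe]) shows [tʃ] unchanged in both environments, so [tʃ] cannot be basic with [k] derived before the LOC suffix.
The alternation reflects palatalization before a front vowel: /k/, /g/ and /s/ become palato-alveolar [tʃ], [dʒ] and [ʃ] before a front vowel. /k/ is underlying.
Hence 'sun' is /vonɛk/ underlyingly.

/vonɛk/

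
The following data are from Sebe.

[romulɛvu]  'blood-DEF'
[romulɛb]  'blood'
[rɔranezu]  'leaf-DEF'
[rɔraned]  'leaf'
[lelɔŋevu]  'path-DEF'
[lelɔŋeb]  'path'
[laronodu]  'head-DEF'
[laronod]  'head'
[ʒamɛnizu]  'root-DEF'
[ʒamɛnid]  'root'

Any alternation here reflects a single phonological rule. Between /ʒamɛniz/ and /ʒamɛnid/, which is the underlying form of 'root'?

In [ʒamɛnizu] and [ʒamɛnid] the final segment of 'root' alternates: [z] ~ [d].
If /d/ were underlying and a rule turned it into [z] before the DEF suffix, 'head' would also alternate; but it has [d] in both [laronodu] and [laronod].
Therefore /z/ is basic and [d] is derived by word-final hardening (voiced fricatives become stops word-finally).

/ʒamɛniz/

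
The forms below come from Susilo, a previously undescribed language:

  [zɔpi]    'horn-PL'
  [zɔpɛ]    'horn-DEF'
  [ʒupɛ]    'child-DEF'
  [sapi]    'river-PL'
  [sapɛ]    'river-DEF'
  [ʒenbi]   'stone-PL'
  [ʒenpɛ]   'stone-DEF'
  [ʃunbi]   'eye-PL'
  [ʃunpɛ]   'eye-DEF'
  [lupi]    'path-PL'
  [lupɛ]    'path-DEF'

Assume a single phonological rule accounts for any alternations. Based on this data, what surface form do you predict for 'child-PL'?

[ʒupi]

The PL suffix surfaces as [-bi] and [-pi], depending on the final segment of the stem.
By contrast the DEF suffix keeps its initial [p] throughout — that segment must be underlying.
So the underlying form is /-bi/, and voiced stops become voiceless after a vowel.
After 'child', which ends in a vowel, the suffix surfaces as [-pi], giving [ʒupi].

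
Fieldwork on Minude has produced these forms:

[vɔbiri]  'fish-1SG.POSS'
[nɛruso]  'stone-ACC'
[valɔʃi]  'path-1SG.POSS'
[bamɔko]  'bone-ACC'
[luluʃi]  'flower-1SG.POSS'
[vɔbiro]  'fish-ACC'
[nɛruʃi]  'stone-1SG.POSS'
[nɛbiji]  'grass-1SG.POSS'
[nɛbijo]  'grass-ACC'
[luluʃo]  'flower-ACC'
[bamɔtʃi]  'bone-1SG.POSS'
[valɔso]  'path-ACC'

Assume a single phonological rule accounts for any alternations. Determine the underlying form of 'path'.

The root 'path' surfaces as [valɔso] and [valɔʃi], with a stem-final [s] ~ [ʃ] alternation.
Compare 'flower', with invariant [ʃ] in [luluʃo] and [luluʃi]: an analysis with underlying /ʃ/ and a rule producing [s] before the ACC suffix would wrongly predict alternation here too.
The underlying segment must be /s/; /k/ and /s/ become palato-alveolar [tʃ] and [ʃ] before a front vowel, yielding [ʃ] there.

/valɔs/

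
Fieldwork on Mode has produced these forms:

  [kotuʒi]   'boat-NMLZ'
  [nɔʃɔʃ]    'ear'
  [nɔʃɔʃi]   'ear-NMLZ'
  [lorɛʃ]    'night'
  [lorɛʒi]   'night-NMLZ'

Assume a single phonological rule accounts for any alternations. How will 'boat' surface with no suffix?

[kotuʃ]

In [lorɛʃ] and [lorɛʒi] the final segment of 'night' alternates: [ʃ] ~ [ʒ].
Compare 'ear', with invariant [ʃ] in [nɔʃɔʃ] and [nɔʃɔʃi]: an analysis with underlying /ʃ/ and a rule producing [ʒ] before the NMLZ suffix would wrongly predict alternation here too.
The alternation reflects word-final obstruent devoicing: voiced obstruents become voiceless word-finally. /ʒ/ is underlying.
The one attested form of 'boat', [kotuʒi], shows underlying /kotuʒ/. Applying the same rule word-finally gives [kotuʃ].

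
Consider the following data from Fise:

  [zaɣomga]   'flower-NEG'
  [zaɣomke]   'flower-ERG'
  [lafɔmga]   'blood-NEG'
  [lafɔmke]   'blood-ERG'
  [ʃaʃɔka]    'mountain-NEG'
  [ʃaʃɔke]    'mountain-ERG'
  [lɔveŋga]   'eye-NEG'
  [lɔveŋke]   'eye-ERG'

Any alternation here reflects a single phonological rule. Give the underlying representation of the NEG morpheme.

The NEG suffix surfaces as [-ga] and [-ka], depending on the final segment of the stem.
The ERG suffix, which begins with [k], is invariant after every stem; so [k] is not altered by any rule here.
The NEG suffix is therefore /-ga/ underlyingly, with post-vocalic devoicing: voiced stops become voiceless after a vowel.

/-ga/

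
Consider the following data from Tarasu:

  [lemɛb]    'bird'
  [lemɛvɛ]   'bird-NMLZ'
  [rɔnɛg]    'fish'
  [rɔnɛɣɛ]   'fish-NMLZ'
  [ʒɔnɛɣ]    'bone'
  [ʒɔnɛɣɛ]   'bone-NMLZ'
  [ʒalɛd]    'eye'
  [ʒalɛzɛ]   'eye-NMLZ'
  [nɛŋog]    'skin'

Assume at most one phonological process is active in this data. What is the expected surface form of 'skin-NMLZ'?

In [rɔnɛg] and [rɔnɛɣɛ] the final segment of 'fish' alternates: [g] ~ [ɣ].
Compare 'bone', with invariant [ɣ] in [ʒɔnɛɣ] and [ʒɔnɛɣɛ]: an analysis with underlying /ɣ/ and a rule producing [g] in isolation would wrongly predict alternation here too.
The underlying segment must be /g/; voiced stops become fricatives between vowels, yielding [ɣ] there.
The one attested form of 'skin', [nɛŋog], shows underlying /nɛŋog/. Applying the same rule between vowels gives [nɛŋoɣɛ].

[nɛŋoɣɛ]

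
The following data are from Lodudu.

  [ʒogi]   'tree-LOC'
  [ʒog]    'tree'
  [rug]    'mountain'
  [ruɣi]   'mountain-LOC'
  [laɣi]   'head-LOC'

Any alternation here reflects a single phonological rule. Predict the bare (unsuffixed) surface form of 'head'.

[lag]

'mountain' shows [g] ~ [ɣ] at the end of the stem ([rug] vs [ruɣi]).
If /g/ were underlying and a rule turned it into [ɣ] before the LOC suffix, 'tree' would also alternate; but it has [g] in both [ʒog] and [ʒogi].
Therefore /ɣ/ is basic and [g] is derived by word-final hardening (voiced fricatives become stops word-finally).
The one attested form of 'head', [laɣi], shows underlying /laɣ/. Applying the same rule word-finally gives [lag].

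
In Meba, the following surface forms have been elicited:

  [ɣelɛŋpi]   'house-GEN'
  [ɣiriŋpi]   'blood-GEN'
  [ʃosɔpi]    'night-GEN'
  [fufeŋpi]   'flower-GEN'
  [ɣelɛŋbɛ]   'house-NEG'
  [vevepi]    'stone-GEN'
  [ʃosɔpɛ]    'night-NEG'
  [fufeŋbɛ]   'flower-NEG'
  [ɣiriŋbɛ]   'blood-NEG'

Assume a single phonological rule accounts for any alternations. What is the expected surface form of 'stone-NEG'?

[vevepɛ]

The NEG suffix surfaces as [-bɛ] and [-pɛ], depending on the final segment of the stem.
The GEN suffix, which begins with [p], is invariant after every stem; so [p] is not altered by any rule here.
The NEG suffix is therefore /-bɛ/ underlyingly, with post-vocalic devoicing: voiced stops become voiceless after a vowel.
After 'stone', which ends in a vowel, the suffix surfaces as [-pɛ], giving [vevepɛ].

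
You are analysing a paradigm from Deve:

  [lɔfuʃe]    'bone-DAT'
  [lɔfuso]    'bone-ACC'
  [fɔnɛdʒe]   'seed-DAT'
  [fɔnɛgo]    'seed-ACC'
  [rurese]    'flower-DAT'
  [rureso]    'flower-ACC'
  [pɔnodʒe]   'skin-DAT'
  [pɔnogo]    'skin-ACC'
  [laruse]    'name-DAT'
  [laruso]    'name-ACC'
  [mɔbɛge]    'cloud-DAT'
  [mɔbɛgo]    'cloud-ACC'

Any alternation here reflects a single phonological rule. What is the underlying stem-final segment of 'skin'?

/dʒ/

'skin' shows [dʒ] ~ [g] at the end of the stem ([pɔnodʒe] vs [pɔnogo]).
The stem 'cloud' ([mɔbɛge], [mɔbɛgo]) shows [g] unchanged in both environments, so [g] cannot be basic with [dʒ] derived before the DAT suffix.
The alternation reflects depalatalization: palato-alveolar /dʒ/ and /ʃ/ become [g] and [s] when no front vowel follows. /dʒ/ is underlying.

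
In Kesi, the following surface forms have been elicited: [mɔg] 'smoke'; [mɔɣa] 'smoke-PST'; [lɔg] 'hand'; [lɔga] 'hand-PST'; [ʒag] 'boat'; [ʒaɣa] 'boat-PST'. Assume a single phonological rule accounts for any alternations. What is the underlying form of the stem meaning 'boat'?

/ʒaɣ/

In [ʒag] and [ʒaɣa] the final segment of 'boat' alternates: [g] ~ [ɣ].
Compare 'hand', with invariant [g] in [lɔg] and [lɔga]: an analysis with underlying /g/ and a rule producing [ɣ] before the PST suffix would wrongly predict alternation here too.
Therefore /ɣ/ is basic and [g] is derived by word-final hardening (voiced fricatives become stops word-finally).
So 'boat' = /ʒaɣ/.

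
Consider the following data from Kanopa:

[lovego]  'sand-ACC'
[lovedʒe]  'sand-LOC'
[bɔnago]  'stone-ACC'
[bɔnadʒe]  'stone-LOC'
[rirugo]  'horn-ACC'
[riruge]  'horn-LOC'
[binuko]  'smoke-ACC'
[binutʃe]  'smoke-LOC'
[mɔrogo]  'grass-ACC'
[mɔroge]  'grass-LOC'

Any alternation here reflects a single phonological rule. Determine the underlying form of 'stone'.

'stone' shows [g] ~ [dʒ] at the end of the stem ([bɔnago] vs [bɔnadʒe]).
The stem 'horn' ([rirugo], [riruge]) shows [g] unchanged in both environments, so [g] cannot be basic with [dʒ] derived before the LOC suffix.
Therefore /dʒ/ is basic and [g] is derived by depalatalization (palato-alveolar /tʃ/ and /dʒ/ become [k] and [g] when no front vowel follows).

/bɔnadʒ/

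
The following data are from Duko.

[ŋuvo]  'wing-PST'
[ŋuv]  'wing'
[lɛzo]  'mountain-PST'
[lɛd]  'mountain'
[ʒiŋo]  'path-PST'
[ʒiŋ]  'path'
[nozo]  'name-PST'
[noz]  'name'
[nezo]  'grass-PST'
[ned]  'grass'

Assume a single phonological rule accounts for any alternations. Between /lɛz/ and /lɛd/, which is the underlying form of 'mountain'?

'mountain' shows [z] ~ [d] at the end of the stem ([lɛzo] vs [lɛd]).
If /z/ were underlying and a rule turned it into [d] in isolation, 'name' would also alternate; but it has [z] in both [nozo] and [noz].
The alternation reflects intervocalic spirantization: voiced stops become fricatives between vowels. /d/ is underlying.

/lɛd/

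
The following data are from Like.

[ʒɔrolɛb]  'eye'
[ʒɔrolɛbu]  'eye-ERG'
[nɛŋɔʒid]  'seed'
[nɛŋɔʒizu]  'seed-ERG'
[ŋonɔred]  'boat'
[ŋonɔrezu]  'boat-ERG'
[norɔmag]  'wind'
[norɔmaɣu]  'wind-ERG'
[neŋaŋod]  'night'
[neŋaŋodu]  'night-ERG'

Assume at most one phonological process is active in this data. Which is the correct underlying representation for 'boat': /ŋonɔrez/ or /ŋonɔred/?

The stem for 'boat' ends in [d] in [ŋonɔred] but [z] in [ŋonɔrezu].
But 'night' keeps [d] in both environments ([neŋaŋod], [neŋaŋodu]), so there is no rule changing /d/ to [z] before the ERG suffix.
The underlying segment must be /z/; voiced fricatives become stops word-finally, yielding [d] there.

/ŋonɔrez/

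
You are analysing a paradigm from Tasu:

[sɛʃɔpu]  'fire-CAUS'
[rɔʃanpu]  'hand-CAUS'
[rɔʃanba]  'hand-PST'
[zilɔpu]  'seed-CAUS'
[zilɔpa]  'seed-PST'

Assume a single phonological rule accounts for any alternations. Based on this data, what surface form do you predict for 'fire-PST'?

The PST morpheme has two allomorphs, [-ba] and [-pa].
The CAUS suffix, which begins with [p], is invariant after every stem; so [p] is not altered by any rule here.
So the underlying form is /-ba/, and voiced stops become voiceless after a vowel.
After 'fire', which ends in a vowel, the suffix surfaces as [-pa], giving [sɛʃɔpa].

[sɛʃɔpa]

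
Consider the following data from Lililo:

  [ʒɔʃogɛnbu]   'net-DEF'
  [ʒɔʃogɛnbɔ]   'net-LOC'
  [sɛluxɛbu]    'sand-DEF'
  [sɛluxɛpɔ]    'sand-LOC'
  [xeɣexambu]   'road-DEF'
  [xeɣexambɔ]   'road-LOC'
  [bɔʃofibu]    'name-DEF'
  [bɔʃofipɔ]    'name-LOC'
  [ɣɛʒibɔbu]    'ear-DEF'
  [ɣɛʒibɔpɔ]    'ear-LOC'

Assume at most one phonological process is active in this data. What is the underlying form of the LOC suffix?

The LOC morpheme has two allomorphs, [-bɔ] and [-pɔ].
The DEF suffix, which begins with [b], is invariant after every stem; so [b] is not altered by any rule here.
So the underlying form is /-pɔ/, and voiceless stops become voiced after a nasal.

/-pɔ/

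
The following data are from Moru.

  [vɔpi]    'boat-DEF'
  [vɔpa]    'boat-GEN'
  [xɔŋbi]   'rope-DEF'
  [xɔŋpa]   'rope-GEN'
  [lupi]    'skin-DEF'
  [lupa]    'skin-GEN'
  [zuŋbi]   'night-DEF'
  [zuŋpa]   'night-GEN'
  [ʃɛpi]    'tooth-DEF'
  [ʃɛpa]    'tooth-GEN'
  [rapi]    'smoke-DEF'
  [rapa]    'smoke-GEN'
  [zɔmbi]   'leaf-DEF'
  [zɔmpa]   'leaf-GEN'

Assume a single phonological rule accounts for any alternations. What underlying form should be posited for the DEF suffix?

The DEF suffix surfaces as [-bi] and [-pi], depending on the final segment of the stem.
The GEN suffix, which begins with [p], is invariant after every stem; so [p] is not altered by any rule here.
So the underlying form is /-bi/, and voiced stops become voiceless after a vowel.

/-bi/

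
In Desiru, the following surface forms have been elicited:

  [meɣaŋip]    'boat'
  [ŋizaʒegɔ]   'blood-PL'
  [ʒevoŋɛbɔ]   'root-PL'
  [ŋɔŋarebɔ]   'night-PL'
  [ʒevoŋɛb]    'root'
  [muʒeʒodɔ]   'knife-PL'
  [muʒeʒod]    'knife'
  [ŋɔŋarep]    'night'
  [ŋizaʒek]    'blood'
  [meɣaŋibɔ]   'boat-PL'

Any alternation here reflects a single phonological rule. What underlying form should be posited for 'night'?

/ŋɔŋarep/

The root 'night' surfaces as [ŋɔŋarebɔ] and [ŋɔŋarep], with a stem-final [b] ~ [p] alternation.
If /b/ were underlying and a rule turned it into [p] in isolation, 'root' would also alternate; but it has [b] in both [ʒevoŋɛbɔ] and [ʒevoŋɛb].
So /p/ is underlying, and a rule of intervocalic voicing — voiceless stops become voiced between vowels — gives [b].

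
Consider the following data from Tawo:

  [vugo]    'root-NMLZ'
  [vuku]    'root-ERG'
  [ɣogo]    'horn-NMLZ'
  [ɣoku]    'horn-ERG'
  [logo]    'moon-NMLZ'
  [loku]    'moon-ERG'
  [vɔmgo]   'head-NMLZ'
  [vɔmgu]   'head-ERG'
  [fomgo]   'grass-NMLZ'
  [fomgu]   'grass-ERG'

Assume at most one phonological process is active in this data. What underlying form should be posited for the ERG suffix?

/-ku/

The ERG morpheme has two allomorphs, [-gu] and [-ku].
The NMLZ suffix, which begins with [g], is invariant after every stem; so [g] is not altered by any rule here.
The ERG suffix is therefore /-ku/ underlyingly, with post-nasal voicing: voiceless stops become voiced after a nasal.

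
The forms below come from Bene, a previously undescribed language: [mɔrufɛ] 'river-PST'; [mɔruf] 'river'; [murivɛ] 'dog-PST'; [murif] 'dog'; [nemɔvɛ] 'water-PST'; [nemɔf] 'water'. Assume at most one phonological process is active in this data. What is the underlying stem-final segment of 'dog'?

/v/

The root 'dog' surfaces as [murivɛ] and [murif], with a stem-final [v] ~ [f] alternation.
But 'river' keeps [f] in both environments ([mɔrufɛ], [mɔruf]), so there is no rule changing /f/ to [v] before the PST suffix.
Therefore /v/ is basic and [f] is derived by word-final obstruent devoicing (voiced obstruents become voiceless word-finally).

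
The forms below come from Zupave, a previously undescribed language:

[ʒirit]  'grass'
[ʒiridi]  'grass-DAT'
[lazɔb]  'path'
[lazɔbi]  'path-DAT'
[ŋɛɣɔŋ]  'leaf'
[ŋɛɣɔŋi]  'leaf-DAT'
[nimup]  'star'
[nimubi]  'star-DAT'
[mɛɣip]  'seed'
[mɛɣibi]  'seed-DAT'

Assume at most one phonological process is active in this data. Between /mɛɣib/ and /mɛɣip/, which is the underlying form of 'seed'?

The stem for 'seed' ends in [p] in [mɛɣip] but [b] in [mɛɣibi].
But 'path' keeps [b] in both environments ([lazɔb], [lazɔbi]), so there is no rule changing /b/ to [p] in isolation.
The alternation reflects intervocalic voicing: voiceless stops become voiced between vowels. /p/ is underlying.

/mɛɣip/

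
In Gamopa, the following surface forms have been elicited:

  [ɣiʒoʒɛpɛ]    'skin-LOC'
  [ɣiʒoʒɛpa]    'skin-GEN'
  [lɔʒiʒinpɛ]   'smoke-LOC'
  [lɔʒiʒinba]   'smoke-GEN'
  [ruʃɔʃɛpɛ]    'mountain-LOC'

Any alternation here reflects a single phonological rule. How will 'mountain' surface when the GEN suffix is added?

The GEN morpheme has two allomorphs, [-ba] and [-pa].
By contrast the LOC suffix keeps its initial [p] throughout — that segment must be underlying.
The GEN suffix is therefore /-ba/ underlyingly, with post-vocalic devoicing: voiced stops become voiceless after a vowel.
After 'mountain', which ends in a vowel, the suffix surfaces as [-pa], giving [ruʃɔʃɛpa].

[ruʃɔʃɛpa]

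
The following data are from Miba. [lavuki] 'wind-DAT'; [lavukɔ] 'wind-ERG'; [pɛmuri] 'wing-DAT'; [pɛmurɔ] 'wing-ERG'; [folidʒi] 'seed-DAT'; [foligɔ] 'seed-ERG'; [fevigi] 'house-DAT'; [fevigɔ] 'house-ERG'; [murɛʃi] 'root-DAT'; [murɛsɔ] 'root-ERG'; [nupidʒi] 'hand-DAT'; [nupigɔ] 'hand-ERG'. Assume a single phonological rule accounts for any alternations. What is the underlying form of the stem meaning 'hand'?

/nupidʒ/

'hand' shows [dʒ] ~ [g] at the end of the stem ([nupidʒi] vs [nupigɔ]).
Compare 'house', with invariant [g] in [fevigi] and [fevigɔ]: an analysis with underlying /g/ and a rule producing [dʒ] before the DAT suffix would wrongly predict alternation here too.
The underlying segment must be /dʒ/; palato-alveolar /dʒ/ and /ʃ/ become [g] and [s] when no front vowel follows, yielding [g] there.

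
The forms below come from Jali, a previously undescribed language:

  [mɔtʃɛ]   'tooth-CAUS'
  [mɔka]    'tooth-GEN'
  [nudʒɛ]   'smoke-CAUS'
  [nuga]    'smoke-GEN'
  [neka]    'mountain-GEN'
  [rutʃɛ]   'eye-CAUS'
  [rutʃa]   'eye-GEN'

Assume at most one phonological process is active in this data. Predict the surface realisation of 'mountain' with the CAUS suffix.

In [mɔtʃɛ] and [mɔka] the final segment of 'tooth' alternates: [tʃ] ~ [k].
Compare 'eye', with invariant [tʃ] in [rutʃɛ] and [rutʃa]: an analysis with underlying /tʃ/ and a rule producing [k] before the GEN suffix would wrongly predict alternation here too.
Therefore /k/ is basic and [tʃ] is derived by palatalization before a front vowel (/k/ and /g/ become palato-alveolar [tʃ] and [dʒ] before a front vowel).
The one attested form of 'mountain', [neka], shows underlying /nek/. Applying the same rule before a front vowel gives [netʃɛ].

[netʃɛ]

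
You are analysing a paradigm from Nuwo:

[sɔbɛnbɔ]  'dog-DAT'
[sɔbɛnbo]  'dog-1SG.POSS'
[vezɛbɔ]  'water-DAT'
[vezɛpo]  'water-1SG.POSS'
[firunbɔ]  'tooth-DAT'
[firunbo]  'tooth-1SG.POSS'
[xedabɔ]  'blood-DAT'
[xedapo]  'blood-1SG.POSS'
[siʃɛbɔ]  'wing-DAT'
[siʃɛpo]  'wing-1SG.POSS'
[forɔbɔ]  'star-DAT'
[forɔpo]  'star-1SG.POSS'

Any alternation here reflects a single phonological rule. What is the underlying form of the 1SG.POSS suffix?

/-po/

The 1SG.POSS morpheme has two allomorphs, [-bo] and [-po].
The DAT suffix, which begins with [b], is invariant after every stem; so [b] is not altered by any rule here.
So the underlying form is /-po/, and voiceless stops become voiced after a nasal.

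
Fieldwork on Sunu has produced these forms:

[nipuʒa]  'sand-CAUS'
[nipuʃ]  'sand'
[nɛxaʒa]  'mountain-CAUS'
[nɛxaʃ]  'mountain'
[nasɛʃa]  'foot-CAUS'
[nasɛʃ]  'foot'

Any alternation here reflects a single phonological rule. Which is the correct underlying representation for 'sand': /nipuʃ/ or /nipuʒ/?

/nipuʒ/

The stem for 'sand' ends in [ʒ] in [nipuʒa] but [ʃ] in [nipuʃ].
If /ʃ/ were underlying and a rule turned it into [ʒ] before the CAUS suffix, 'foot' would also alternate; but it has [ʃ] in both [nasɛʃa] and [nasɛʃ].
The underlying segment must be /ʒ/; voiced obstruents become voiceless word-finally, yielding [ʃ] there.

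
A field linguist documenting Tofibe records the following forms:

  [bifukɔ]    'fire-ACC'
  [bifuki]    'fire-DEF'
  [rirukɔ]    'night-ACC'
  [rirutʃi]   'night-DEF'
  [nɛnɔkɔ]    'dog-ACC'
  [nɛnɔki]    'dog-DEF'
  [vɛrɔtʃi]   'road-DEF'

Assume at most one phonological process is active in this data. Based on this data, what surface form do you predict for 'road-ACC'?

'night' shows [k] ~ [tʃ] at the end of the stem ([rirukɔ] vs [rirutʃi]).
Compare 'fire', with invariant [k] in [bifukɔ] and [bifuki]: an analysis with underlying /k/ and a rule producing [tʃ] before the DEF suffix would wrongly predict alternation here too.
Therefore /tʃ/ is basic and [k] is derived by depalatalization (palato-alveolar /tʃ/ becomes [k] when no front vowel follows).
From [vɛrɔtʃi] the stem 'road' is /vɛrɔtʃ/; when no front vowel follows this yields [vɛrɔkɔ].

[vɛrɔkɔ]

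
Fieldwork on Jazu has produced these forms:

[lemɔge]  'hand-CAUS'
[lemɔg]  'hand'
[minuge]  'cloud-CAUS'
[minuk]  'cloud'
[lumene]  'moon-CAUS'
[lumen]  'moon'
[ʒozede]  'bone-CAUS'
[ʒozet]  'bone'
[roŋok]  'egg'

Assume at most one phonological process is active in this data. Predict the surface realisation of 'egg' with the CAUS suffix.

[roŋoge]

The root 'cloud' surfaces as [minuge] and [minuk], with a stem-final [g] ~ [k] alternation.
Compare 'hand', with invariant [g] in [lemɔge] and [lemɔg]: an analysis with underlying /g/ and a rule producing [k] in isolation would wrongly predict alternation here too.
The underlying segment must be /k/; voiceless stops become voiced between vowels, yielding [g] there.
The one attested form of 'egg', [roŋok], shows underlying /roŋok/. Applying the same rule between vowels gives [roŋoge].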